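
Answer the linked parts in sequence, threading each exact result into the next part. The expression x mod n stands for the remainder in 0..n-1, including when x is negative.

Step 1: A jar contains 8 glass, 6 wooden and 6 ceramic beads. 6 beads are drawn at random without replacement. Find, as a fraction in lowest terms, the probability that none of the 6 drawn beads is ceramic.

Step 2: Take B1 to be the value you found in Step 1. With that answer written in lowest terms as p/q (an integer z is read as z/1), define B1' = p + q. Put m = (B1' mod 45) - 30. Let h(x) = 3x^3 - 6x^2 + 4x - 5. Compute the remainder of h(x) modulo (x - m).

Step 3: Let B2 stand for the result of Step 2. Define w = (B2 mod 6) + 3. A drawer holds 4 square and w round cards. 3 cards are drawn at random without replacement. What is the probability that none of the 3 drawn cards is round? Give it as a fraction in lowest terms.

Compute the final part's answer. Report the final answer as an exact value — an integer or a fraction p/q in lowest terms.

Step 1: total draws C(20,6) = 38760; favorable C(14,6) = 3003; P = 1001/12920; answer 1001/12920
Step 2: B1 = 1001/12920; threaded value p + q = 13921; m = -14; remainder = value at the root: 3*(-14)^3 - 6*(-14)^2 + 4*(-14)^1 - 5 = (-8232) + (-1176) + (-56) + (-5) = -9469; answer -9469
Step 3: B2 = -9469; w = 8; total draws C(12,3) = 220; favorable C(4,3) = 4; P = 1/55; answer 1/55

1/55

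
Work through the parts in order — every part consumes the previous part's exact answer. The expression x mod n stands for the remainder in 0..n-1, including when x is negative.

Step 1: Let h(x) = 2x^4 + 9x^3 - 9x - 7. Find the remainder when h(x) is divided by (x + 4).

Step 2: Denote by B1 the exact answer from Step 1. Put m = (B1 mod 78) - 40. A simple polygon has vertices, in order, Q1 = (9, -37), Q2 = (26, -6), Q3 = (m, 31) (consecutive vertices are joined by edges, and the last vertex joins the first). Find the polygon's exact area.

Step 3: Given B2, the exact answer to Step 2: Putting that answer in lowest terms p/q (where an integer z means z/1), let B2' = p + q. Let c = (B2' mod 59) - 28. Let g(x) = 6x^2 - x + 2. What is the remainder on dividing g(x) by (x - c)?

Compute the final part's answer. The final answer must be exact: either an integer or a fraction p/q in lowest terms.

Step 1: remainder = value at the root: 2*(-4)^4 + 9*(-4)^3 - 9*(-4)^1 - 7 = (512) + (-576) + (36) + (-7) = -35; answer -35
Step 2: B1 = -35; m = 3; cross terms: (9*-6 - 26*-37)=908, (26*31 - 3*-6)=824, (3*-37 - 9*31)=-390; twice the area = |1342| = 1342; area = 671; answer 671
Step 3: B2 = 671; threaded value p + q = 672; c = -5; remainder = value at the root: 6*(-5)^2 - 1*(-5)^1 + 2 = (150) + (5) + (2) = 157; answer 157

157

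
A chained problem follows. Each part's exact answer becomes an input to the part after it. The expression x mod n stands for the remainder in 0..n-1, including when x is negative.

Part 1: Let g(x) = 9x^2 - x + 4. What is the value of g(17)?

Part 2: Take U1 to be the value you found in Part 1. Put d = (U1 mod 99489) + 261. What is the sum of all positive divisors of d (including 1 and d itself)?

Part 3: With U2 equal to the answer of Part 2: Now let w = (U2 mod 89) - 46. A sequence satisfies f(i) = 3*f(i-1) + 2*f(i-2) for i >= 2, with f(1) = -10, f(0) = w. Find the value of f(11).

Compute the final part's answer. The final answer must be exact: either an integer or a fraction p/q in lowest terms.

Part 1: 9*(17)^2 - 1*(17)^1 + 4 = (2601) + (-17) + (4) = 2588; answer 2588
Part 2: U1 = 2588; d = 2849; 2849 = 7 * 11 * 37; sigma = (1 + 7) * (1 + 11) * (1 + 37) = 8 * 12 * 38 = 3648; answer 3648
Part 3: U2 = 3648; w = 42; f(2) = 3*(-10) + 2*(42) = 54; iterating: f(2)=54, f(3)=142, f(4)=534, f(5)=1886, f(6)=6726, f(7)=23950, f(8)=85302, f(9)=303806, f(10)=1082022, f(11)=3853678; answer 3853678

3853678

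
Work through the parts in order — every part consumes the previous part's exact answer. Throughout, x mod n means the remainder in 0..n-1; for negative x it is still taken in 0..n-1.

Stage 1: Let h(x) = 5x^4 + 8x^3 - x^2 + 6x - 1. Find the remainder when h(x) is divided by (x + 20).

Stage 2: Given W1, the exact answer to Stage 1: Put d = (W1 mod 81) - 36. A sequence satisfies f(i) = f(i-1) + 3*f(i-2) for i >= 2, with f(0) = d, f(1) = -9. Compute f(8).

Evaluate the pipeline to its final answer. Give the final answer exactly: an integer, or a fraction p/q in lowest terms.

Stage 1: remainder = value at the root: 5*(-20)^4 + 8*(-20)^3 - 1*(-20)^2 + 6*(-20)^1 - 1 = (800000) + (-64000) + (-400) + (-120) + (-1) = 735479; answer 735479
Stage 2: W1 = 735479; d = 44; f(2) = 1*(-9) + 3*(44) = 123; iterating: f(2)=123, f(3)=96, f(4)=465, f(5)=753, f(6)=2148, f(7)=4407, f(8)=10851; answer 10851

10851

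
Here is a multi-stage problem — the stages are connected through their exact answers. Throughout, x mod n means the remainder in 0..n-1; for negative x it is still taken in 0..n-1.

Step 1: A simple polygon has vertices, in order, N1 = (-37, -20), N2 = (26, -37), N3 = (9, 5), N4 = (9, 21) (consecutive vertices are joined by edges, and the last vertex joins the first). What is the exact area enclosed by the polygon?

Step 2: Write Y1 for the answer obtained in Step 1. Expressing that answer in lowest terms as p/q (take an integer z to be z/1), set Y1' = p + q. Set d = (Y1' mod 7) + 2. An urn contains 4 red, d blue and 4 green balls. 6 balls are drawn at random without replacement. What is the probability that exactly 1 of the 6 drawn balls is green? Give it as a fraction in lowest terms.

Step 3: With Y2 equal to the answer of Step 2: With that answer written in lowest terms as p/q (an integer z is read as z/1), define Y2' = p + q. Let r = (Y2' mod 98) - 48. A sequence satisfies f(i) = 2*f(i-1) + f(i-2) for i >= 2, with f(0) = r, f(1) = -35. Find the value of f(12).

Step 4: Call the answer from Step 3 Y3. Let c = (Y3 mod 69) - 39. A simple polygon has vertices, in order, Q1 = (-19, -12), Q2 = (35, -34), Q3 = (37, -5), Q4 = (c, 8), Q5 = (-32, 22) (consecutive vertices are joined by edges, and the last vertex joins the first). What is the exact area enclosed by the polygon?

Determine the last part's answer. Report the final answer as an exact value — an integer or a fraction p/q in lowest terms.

1657

Step 1: cross terms: (-37*-37 - 26*-20)=1889, (26*5 - 9*-37)=463, (9*21 - 9*5)=144, (9*-20 - -37*21)=597; twice the area = |3093| = 3093; area = 3093/2; answer 3093/2
Step 2: Y1 = 3093/2; threaded value p + q = 3095; d = 3; total draws C(11,6) = 462; favorable C(4,1)*C(7,5) = 84; P = 2/11; answer 2/11
Step 3: Y2 = 2/11; threaded value p + q = 13; r = -35; f(2) = 2*(-35) + 1*(-35) = -105; iterating: f(2)=-105, f(3)=-245, f(4)=-595, f(5)=-1435, f(6)=-3465, f(7)=-8365, f(8)=-20195, f(9)=-48755, f(10)=-117705, f(11)=-284165, f(12)=-686035; answer -686035
Step 4: Y3 = -686035; c = -7; cross terms: (-19*-34 - 35*-12)=1066, (35*-5 - 37*-34)=1083, (37*8 - -7*-5)=261, (-7*22 - -32*8)=102, (-32*-12 - -19*22)=802; twice the area = |3314| = 3314; area = 1657; answer 1657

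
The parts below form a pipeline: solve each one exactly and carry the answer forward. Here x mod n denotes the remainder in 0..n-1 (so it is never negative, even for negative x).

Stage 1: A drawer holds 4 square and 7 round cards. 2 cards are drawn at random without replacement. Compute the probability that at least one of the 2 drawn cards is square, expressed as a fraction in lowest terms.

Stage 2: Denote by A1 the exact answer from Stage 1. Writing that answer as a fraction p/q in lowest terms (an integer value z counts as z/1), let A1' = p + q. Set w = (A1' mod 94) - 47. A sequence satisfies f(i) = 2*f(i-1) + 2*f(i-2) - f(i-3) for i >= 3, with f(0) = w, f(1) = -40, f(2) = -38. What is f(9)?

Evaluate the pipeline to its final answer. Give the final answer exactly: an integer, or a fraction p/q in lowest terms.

-56278

Stage 1: total draws C(11,2) = 55; complement C(7,2) = 21; favorable 55 - 21 = 34; P = 34/55; answer 34/55
Stage 2: A1 = 34/55; threaded value p + q = 89; w = 42; f(3) = 2*(-38) + 2*(-40) - 1*(42) = -198; iterating: f(3)=-198, f(4)=-432, f(5)=-1222, f(6)=-3110, f(7)=-8232, f(8)=-21462, f(9)=-56278; answer -56278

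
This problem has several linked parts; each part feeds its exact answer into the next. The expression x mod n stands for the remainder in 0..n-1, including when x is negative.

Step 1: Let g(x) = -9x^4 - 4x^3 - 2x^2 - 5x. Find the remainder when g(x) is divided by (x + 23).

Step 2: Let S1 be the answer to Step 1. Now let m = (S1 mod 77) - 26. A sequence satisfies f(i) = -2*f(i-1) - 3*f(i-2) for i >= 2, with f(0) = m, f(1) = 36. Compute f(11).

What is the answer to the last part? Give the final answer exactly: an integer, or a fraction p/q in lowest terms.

Step 1: remainder = value at the root: -9*(-23)^4 - 4*(-23)^3 - 2*(-23)^2 - 5*(-23)^1 = (-2518569) + (48668) + (-1058) + (115) = -2470844; answer -2470844
Step 2: S1 = -2470844; m = -17; f(2) = -2*(36) - 3*(-17) = -21; iterating: f(2)=-21, f(3)=-66, f(4)=195, f(5)=-192, f(6)=-201, f(7)=978, f(8)=-1353, f(9)=-228, f(10)=4515, f(11)=-8346; answer -8346

-8346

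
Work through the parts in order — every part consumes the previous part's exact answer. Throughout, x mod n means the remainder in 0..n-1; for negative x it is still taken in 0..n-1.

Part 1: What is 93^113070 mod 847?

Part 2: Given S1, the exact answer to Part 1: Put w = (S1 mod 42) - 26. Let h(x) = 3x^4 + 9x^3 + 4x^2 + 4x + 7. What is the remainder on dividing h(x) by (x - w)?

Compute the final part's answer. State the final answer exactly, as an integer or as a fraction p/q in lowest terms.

Part 1: squarings mod 847: 93^1=93, 93^2=179, 93^4=702, 93^8=697, 93^16=478, 93^32=641, 93^64=86, 93^128=620, 93^256=709, 93^512=410, 93^1024=394, 93^2048=235, 93^4096=170, 93^8192=102, 93^16384=240, 93^32768=4, 93^65536=16; 93^113070 = 93^2 * 93^4 * 93^8 * 93^32 * 93^128 * 93^256 * 93^2048 * 93^4096 * 93^8192 * 93^32768 * 93^65536 = 232 (mod 847); answer 232
Part 2: S1 = 232; w = -4; remainder = value at the root: 3*(-4)^4 + 9*(-4)^3 + 4*(-4)^2 + 4*(-4)^1 + 7 = (768) + (-576) + (64) + (-16) + (7) = 247; answer 247

247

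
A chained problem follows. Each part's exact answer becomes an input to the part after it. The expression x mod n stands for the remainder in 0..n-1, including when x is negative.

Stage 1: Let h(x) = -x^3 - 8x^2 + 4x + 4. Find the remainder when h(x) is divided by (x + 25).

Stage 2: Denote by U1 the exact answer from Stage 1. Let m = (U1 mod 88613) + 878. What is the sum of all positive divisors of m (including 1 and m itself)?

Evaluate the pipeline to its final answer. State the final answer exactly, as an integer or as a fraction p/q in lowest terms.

Stage 1: remainder = value at the root: -1*(-25)^3 - 8*(-25)^2 + 4*(-25)^1 + 4 = (15625) + (-5000) + (-100) + (4) = 10529; answer 10529
Stage 2: U1 = 10529; m = 11407; 11407 = 11 * 17 * 61; sigma = (1 + 11) * (1 + 17) * (1 + 61) = 12 * 18 * 62 = 13392; answer 13392

13392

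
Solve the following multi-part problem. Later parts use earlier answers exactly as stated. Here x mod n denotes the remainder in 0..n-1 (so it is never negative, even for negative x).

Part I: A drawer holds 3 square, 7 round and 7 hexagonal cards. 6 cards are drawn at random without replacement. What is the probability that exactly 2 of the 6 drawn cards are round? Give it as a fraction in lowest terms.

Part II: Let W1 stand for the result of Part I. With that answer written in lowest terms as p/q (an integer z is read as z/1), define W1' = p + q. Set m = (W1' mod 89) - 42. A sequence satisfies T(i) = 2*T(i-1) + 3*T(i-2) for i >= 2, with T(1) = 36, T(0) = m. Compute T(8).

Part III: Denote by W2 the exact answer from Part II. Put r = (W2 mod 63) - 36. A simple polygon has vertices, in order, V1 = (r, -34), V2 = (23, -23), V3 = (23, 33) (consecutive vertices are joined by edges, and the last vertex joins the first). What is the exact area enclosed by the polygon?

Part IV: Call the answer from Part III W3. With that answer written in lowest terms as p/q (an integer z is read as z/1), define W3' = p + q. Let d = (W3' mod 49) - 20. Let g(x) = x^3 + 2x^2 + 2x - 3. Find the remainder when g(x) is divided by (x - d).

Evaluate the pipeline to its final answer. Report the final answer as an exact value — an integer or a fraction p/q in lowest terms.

Part I: total draws C(17,6) = 12376; favorable C(7,2)*C(10,4) = 4410; P = 315/884; answer 315/884
Part II: W1 = 315/884; threaded value p + q = 1199; m = 0; T(2) = 2*(36) + 3*(0) = 72; iterating: T(2)=72, T(3)=252, T(4)=720, T(5)=2196, T(6)=6552, T(7)=19692, T(8)=59040; answer 59040
Part III: W2 = 59040; r = -27; cross terms: (-27*-23 - 23*-34)=1403, (23*33 - 23*-23)=1288, (23*-34 - -27*33)=109; twice the area = |2800| = 2800; area = 1400; answer 1400
Part IV: W3 = 1400; threaded value p + q = 1401; d = 9; remainder = value at the root: 1*(9)^3 + 2*(9)^2 + 2*(9)^1 - 3 = (729) + (162) + (18) + (-3) = 906; answer 906

906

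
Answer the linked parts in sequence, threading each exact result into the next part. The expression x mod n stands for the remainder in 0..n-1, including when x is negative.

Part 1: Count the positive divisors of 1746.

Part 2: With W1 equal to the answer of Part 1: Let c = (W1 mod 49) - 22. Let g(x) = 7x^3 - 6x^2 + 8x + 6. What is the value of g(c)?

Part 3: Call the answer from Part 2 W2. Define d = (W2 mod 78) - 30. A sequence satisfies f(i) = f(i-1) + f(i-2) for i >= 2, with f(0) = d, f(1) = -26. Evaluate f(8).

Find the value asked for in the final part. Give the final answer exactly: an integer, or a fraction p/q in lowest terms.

Part 1: 1746 = 2 * 3^2 * 97; number of divisors = (1+1) * (2+1) * (1+1) = 12; answer 12
Part 2: W1 = 12; c = -10; 7*(-10)^3 - 6*(-10)^2 + 8*(-10)^1 + 6 = (-7000) + (-600) + (-80) + (6) = -7674; answer -7674
Part 3: W2 = -7674; d = 18; f(2) = 1*(-26) + 1*(18) = -8; iterating: f(2)=-8, f(3)=-34, f(4)=-42, f(5)=-76, f(6)=-118, f(7)=-194, f(8)=-312; answer -312

-312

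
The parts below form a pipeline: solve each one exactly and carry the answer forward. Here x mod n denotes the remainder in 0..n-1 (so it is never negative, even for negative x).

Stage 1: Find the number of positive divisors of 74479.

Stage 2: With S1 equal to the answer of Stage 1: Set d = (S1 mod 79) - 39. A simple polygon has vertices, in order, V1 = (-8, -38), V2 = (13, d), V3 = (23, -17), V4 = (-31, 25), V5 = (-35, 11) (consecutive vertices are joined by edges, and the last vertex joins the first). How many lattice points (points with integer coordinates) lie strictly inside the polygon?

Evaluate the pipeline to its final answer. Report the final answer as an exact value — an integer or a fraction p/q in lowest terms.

1673

Stage 1: 74479 = 71 * 1049; number of divisors = (1+1) * (1+1) = 4; answer 4
Stage 2: S1 = 4; d = -35; cross terms: (-8*-35 - 13*-38)=774, (13*-17 - 23*-35)=584, (23*25 - -31*-17)=48, (-31*11 - -35*25)=534, (-35*-38 - -8*11)=1418; twice the area = |3358| = 3358; area = 1679; boundary points = 3 + 2 + 6 + 2 + 1 = 14; strictly interior points = area - boundary/2 + 1 = 1673; answer 1673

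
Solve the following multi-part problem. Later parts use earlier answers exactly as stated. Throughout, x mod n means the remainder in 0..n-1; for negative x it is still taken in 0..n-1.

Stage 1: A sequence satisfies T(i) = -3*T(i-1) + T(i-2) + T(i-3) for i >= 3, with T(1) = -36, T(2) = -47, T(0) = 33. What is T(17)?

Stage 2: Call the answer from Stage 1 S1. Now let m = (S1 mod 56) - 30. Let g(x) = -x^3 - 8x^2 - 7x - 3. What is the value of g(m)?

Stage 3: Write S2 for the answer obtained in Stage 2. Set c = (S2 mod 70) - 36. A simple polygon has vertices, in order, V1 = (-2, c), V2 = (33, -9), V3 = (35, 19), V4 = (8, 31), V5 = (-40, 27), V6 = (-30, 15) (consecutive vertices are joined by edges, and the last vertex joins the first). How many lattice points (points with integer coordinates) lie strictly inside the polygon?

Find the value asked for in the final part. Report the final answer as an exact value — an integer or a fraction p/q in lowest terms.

2185

Stage 1: T(3) = -3*(-47) + 1*(-36) + 1*(33) = 138; iterating: T(3)=138, T(4)=-497, T(5)=1582, T(6)=-5105, T(7)=16400, T(8)=-52723, T(9)=169464, T(10)=-544715, T(11)=1750886, T(12)=-5627909, T(13)=18089898, T(14)=-58146717, T(15)=186902140, T(16)=-600763239, T(17)=1931045140; answer 1931045140
Stage 2: S1 = 1931045140; m = 22; -1*(22)^3 - 8*(22)^2 - 7*(22)^1 - 3 = (-10648) + (-3872) + (-154) + (-3) = -14677; answer -14677
Stage 3: S2 = -14677; c = -13; cross terms: (-2*-9 - 33*-13)=447, (33*19 - 35*-9)=942, (35*31 - 8*19)=933, (8*27 - -40*31)=1456, (-40*15 - -30*27)=210, (-30*-13 - -2*15)=420; twice the area = |4408| = 4408; area = 2204; boundary points = 1 + 2 + 3 + 4 + 2 + 28 = 40; strictly interior points = area - boundary/2 + 1 = 2185; answer 2185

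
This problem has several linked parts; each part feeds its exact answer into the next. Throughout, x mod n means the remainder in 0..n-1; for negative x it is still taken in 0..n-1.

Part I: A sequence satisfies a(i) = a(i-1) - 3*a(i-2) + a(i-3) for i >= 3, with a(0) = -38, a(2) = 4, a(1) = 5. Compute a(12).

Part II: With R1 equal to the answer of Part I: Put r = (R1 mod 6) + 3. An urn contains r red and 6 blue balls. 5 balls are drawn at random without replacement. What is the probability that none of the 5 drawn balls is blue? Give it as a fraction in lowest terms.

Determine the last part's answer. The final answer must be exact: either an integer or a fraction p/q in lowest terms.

7/429

Part I: a(3) = 1*(4) - 3*(5) + 1*(-38) = -49; iterating: a(3)=-49, a(4)=-56, a(5)=95, a(6)=214, a(7)=-127, a(8)=-674, a(9)=-79, a(10)=1816, a(11)=1379, a(12)=-4148; answer -4148
Part II: R1 = -4148; r = 7; total draws C(13,5) = 1287; favorable C(7,5) = 21; P = 7/429; answer 7/429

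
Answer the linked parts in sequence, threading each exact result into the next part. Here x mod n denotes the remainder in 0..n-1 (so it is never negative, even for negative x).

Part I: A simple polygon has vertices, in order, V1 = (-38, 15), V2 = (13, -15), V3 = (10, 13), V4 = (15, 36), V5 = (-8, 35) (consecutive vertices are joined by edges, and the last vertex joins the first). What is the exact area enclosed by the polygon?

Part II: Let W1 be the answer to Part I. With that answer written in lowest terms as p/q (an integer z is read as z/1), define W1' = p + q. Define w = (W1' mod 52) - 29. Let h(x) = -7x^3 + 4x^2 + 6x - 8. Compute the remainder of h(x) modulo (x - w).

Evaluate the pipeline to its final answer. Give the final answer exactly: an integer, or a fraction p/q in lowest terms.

Part I: cross terms: (-38*-15 - 13*15)=375, (13*13 - 10*-15)=319, (10*36 - 15*13)=165, (15*35 - -8*36)=813, (-8*15 - -38*35)=1210; twice the area = |2882| = 2882; area = 1441; answer 1441
Part II: W1 = 1441; threaded value p + q = 1442; w = 9; remainder = value at the root: -7*(9)^3 + 4*(9)^2 + 6*(9)^1 - 8 = (-5103) + (324) + (54) + (-8) = -4733; answer -4733

-4733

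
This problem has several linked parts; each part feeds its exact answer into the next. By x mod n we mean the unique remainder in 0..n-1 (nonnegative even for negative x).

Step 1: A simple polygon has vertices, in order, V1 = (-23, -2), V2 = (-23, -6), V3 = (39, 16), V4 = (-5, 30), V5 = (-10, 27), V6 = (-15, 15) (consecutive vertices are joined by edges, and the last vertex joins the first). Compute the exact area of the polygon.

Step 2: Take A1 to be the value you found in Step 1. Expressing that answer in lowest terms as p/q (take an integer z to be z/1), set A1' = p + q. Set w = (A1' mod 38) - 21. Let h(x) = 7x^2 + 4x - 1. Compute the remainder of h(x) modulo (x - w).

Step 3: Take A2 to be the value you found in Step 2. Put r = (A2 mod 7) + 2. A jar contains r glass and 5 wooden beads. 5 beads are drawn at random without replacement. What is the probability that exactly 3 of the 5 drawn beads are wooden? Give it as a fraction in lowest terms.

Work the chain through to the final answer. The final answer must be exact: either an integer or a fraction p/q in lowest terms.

Step 1: cross terms: (-23*-6 - -23*-2)=92, (-23*16 - 39*-6)=-134, (39*30 - -5*16)=1250, (-5*27 - -10*30)=165, (-10*15 - -15*27)=255, (-15*-2 - -23*15)=375; twice the area = |2003| = 2003; area = 2003/2; answer 2003/2
Step 2: A1 = 2003/2; threaded value p + q = 2005; w = 8; remainder = value at the root: 7*(8)^2 + 4*(8)^1 - 1 = (448) + (32) + (-1) = 479; answer 479
Step 3: A2 = 479; r = 5; total draws C(10,5) = 252; favorable C(5,3)*C(5,2) = 100; P = 25/63; answer 25/63

25/63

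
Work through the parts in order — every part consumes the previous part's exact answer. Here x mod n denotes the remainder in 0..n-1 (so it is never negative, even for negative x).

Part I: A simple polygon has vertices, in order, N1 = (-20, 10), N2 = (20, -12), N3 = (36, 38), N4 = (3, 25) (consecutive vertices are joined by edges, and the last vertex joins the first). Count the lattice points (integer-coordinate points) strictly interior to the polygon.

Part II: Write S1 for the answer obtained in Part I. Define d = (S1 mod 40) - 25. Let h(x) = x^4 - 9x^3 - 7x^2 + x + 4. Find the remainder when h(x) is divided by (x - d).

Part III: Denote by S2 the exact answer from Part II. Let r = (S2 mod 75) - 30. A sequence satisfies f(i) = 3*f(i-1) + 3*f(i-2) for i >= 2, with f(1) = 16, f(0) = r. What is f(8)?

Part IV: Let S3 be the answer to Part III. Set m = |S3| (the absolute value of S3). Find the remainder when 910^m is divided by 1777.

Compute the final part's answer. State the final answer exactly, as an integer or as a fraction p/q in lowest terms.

Part I: cross terms: (-20*-12 - 20*10)=40, (20*38 - 36*-12)=1192, (36*25 - 3*38)=786, (3*10 - -20*25)=530; twice the area = |2548| = 2548; area = 1274; boundary points = 2 + 2 + 1 + 1 = 6; strictly interior points = area - boundary/2 + 1 = 1272; answer 1272
Part II: S1 = 1272; d = 7; remainder = value at the root: 1*(7)^4 - 9*(7)^3 - 7*(7)^2 + 1*(7)^1 + 4 = (2401) + (-3087) + (-343) + (7) + (4) = -1018; answer -1018
Part III: S2 = -1018; r = 2; f(2) = 3*(16) + 3*(2) = 54; iterating: f(2)=54, f(3)=210, f(4)=792, f(5)=3006, f(6)=11394, f(7)=43200, f(8)=163782; answer 163782
Part IV: S3 = 163782; m = 163782; squarings mod 1777: 910^1=910, 910^2=18, 910^4=324, 910^8=133, 910^16=1696, 910^32=1230, 910^64=673, 910^128=1571, 910^256=1565, 910^512=519, 910^1024=1034, 910^2048=1179, 910^4096=427, 910^8192=1075, 910^16384=575, 910^32768=103, 910^65536=1724, 910^131072=1032; 910^163782 = 910^2 * 910^4 * 910^64 * 910^128 * 910^256 * 910^512 * 910^1024 * 910^2048 * 910^4096 * 910^8192 * 910^16384 * 910^131072 = 1248 (mod 1777); answer 1248

1248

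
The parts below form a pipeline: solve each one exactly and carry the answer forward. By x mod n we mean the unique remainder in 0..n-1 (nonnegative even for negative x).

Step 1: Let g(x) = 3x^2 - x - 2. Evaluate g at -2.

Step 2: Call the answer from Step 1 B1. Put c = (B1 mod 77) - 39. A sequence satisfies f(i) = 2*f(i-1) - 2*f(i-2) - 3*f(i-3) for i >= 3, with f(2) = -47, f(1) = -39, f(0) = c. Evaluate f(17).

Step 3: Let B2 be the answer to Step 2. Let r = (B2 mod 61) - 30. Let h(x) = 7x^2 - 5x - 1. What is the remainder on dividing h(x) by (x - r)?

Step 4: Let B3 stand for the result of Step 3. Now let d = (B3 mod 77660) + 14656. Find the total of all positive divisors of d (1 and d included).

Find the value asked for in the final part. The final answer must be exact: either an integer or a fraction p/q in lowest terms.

Step 1: 3*(-2)^2 - 1*(-2)^1 - 2 = (12) + (2) + (-2) = 12; answer 12
Step 2: B1 = 12; c = -27; f(3) = 2*(-47) - 2*(-39) - 3*(-27) = 65; iterating: f(3)=65, f(4)=341, f(5)=693, f(6)=509, f(7)=-1391, f(8)=-5879, f(9)=-10503, f(10)=-5075, f(11)=28493, f(12)=98645, f(13)=155529, f(14)=28289, f(15)=-550415, f(16)=-1623995, f(17)=-2232027; answer -2232027
Step 3: B2 = -2232027; r = -6; remainder = value at the root: 7*(-6)^2 - 5*(-6)^1 - 1 = (252) + (30) + (-1) = 281; answer 281
Step 4: B3 = 281; d = 14937; 14937 = 3 * 13 * 383; sigma = (1 + 3) * (1 + 13) * (1 + 383) = 4 * 14 * 384 = 21504; answer 21504

21504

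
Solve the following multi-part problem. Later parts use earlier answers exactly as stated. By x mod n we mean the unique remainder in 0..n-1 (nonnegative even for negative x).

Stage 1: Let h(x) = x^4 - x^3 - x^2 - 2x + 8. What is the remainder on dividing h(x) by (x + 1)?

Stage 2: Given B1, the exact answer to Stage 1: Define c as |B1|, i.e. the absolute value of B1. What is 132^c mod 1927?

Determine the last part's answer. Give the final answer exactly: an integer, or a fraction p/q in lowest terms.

360

Stage 1: remainder = value at the root: 1*(-1)^4 - 1*(-1)^3 - 1*(-1)^2 - 2*(-1)^1 + 8 = (1) + (1) + (-1) + (2) + (8) = 11; answer 11
Stage 2: B1 = 11; c = 11; squarings mod 1927: 132^1=132, 132^2=81, 132^4=780, 132^8=1395; 132^11 = 132^1 * 132^2 * 132^8 = 360 (mod 1927); answer 360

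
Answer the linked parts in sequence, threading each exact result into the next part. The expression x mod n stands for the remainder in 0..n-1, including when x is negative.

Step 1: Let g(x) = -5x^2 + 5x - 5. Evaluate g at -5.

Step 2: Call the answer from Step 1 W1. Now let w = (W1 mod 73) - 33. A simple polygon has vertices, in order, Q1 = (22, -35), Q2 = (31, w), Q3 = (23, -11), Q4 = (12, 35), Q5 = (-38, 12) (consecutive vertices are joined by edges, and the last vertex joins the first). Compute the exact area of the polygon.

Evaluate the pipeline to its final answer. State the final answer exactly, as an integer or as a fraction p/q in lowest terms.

2095

Step 1: -5*(-5)^2 + 5*(-5)^1 - 5 = (-125) + (-25) + (-5) = -155; answer -155
Step 2: W1 = -155; w = 31; cross terms: (22*31 - 31*-35)=1767, (31*-11 - 23*31)=-1054, (23*35 - 12*-11)=937, (12*12 - -38*35)=1474, (-38*-35 - 22*12)=1066; twice the area = |4190| = 4190; area = 2095; answer 2095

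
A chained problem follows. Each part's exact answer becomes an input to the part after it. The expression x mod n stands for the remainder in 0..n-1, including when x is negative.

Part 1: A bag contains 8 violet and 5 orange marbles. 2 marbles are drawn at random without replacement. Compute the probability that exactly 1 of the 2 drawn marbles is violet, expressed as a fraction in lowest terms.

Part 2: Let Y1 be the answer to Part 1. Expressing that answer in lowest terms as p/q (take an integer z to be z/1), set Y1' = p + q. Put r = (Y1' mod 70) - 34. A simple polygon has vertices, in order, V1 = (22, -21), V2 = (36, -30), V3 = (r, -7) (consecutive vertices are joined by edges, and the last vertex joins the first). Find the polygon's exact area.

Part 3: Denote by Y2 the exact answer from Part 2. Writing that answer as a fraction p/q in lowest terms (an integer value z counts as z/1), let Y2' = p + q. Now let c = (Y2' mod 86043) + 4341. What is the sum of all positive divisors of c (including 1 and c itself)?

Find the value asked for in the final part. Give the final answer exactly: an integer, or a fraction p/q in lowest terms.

Part 1: total draws C(13,2) = 78; favorable C(8,1)*C(5,1) = 40; P = 20/39; answer 20/39
Part 2: Y1 = 20/39; threaded value p + q = 59; r = 25; cross terms: (22*-30 - 36*-21)=96, (36*-7 - 25*-30)=498, (25*-21 - 22*-7)=-371; twice the area = |223| = 223; area = 223/2; answer 223/2
Part 3: Y2 = 223/2; threaded value p + q = 225; c = 4566; 4566 = 2 * 3 * 761; sigma = (1 + 2) * (1 + 3) * (1 + 761) = 3 * 4 * 762 = 9144; answer 9144

9144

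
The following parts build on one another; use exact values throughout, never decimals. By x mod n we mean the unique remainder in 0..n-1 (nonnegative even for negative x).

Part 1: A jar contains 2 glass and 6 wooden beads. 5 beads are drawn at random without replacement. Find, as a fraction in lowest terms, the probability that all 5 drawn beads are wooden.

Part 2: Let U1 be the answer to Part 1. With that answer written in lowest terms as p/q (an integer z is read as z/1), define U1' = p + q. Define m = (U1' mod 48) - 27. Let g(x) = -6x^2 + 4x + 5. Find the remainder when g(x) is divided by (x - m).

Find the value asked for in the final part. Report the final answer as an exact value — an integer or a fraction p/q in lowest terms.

-75

Part 1: total draws C(8,5) = 56; favorable C(6,5) = 6; P = 3/28; answer 3/28
Part 2: U1 = 3/28; threaded value p + q = 31; m = 4; remainder = value at the root: -6*(4)^2 + 4*(4)^1 + 5 = (-96) + (16) + (5) = -75; answer -75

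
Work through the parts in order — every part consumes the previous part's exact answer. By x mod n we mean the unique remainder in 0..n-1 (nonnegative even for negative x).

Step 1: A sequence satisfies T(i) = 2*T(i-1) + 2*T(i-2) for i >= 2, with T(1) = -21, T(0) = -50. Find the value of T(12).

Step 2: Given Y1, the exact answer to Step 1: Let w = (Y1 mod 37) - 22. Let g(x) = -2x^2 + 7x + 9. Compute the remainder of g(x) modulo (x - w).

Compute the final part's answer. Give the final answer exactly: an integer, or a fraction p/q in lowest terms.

-420

Step 1: T(2) = 2*(-21) + 2*(-50) = -142; iterating: T(2)=-142, T(3)=-326, T(4)=-936, T(5)=-2524, T(6)=-6920, T(7)=-18888, T(8)=-51616, T(9)=-141008, T(10)=-385248, T(11)=-1052512, T(12)=-2875520; answer -2875520
Step 2: Y1 = -2875520; w = -13; remainder = value at the root: -2*(-13)^2 + 7*(-13)^1 + 9 = (-338) + (-91) + (9) = -420; answer -420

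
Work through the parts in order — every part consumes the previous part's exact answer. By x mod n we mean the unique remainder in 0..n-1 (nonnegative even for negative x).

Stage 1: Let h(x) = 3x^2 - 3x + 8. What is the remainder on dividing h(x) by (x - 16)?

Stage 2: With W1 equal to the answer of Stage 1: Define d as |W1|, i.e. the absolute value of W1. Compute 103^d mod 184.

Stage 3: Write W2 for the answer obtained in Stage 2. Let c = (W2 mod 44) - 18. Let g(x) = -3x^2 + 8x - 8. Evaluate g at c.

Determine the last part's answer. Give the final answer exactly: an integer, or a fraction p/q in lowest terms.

-563

Stage 1: remainder = value at the root: 3*(16)^2 - 3*(16)^1 + 8 = (768) + (-48) + (8) = 728; answer 728
Stage 2: W1 = 728; d = 728; squarings mod 184: 103^1=103, 103^2=121, 103^4=105, 103^8=169, 103^16=41, 103^32=25, 103^64=73, 103^128=177, 103^256=49, 103^512=9; 103^728 = 103^8 * 103^16 * 103^64 * 103^128 * 103^512 = 121 (mod 184); answer 121
Stage 3: W2 = 121; c = 15; -3*(15)^2 + 8*(15)^1 - 8 = (-675) + (120) + (-8) = -563; answer -563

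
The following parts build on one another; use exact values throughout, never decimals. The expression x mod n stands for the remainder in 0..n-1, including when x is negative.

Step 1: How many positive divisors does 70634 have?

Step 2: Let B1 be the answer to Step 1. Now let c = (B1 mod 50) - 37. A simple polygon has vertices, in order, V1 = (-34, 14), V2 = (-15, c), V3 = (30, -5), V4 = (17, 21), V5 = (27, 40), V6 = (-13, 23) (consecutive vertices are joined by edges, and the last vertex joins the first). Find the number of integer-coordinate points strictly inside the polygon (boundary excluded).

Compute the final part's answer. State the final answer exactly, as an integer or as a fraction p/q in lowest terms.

2474

Step 1: 70634 = 2 * 35317; number of divisors = (1+1) * (1+1) = 4; answer 4
Step 2: B1 = 4; c = -33; cross terms: (-34*-33 - -15*14)=1332, (-15*-5 - 30*-33)=1065, (30*21 - 17*-5)=715, (17*40 - 27*21)=113, (27*23 - -13*40)=1141, (-13*14 - -34*23)=600; twice the area = |4966| = 4966; area = 2483; boundary points = 1 + 1 + 13 + 1 + 1 + 3 = 20; strictly interior points = area - boundary/2 + 1 = 2474; answer 2474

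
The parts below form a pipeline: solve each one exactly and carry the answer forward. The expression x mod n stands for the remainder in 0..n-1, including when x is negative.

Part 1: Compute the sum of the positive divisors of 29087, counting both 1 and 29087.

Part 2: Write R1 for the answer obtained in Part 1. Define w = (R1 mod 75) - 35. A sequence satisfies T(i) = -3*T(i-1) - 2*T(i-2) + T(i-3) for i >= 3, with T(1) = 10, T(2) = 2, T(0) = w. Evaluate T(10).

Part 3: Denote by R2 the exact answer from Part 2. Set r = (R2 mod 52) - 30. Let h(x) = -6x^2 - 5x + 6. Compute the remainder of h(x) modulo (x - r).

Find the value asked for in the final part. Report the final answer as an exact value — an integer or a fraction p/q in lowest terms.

-1073

Part 1: 29087 = 17 * 29 * 59; sigma = (1 + 17) * (1 + 29) * (1 + 59) = 18 * 30 * 60 = 32400; answer 32400
Part 2: R1 = 32400; w = -35; T(3) = -3*(2) - 2*(10) + 1*(-35) = -61; iterating: T(3)=-61, T(4)=189, T(5)=-443, T(6)=890, T(7)=-1595, T(8)=2562, T(9)=-3606, T(10)=4099; answer 4099
Part 3: R2 = 4099; r = 13; remainder = value at the root: -6*(13)^2 - 5*(13)^1 + 6 = (-1014) + (-65) + (6) = -1073; answer -1073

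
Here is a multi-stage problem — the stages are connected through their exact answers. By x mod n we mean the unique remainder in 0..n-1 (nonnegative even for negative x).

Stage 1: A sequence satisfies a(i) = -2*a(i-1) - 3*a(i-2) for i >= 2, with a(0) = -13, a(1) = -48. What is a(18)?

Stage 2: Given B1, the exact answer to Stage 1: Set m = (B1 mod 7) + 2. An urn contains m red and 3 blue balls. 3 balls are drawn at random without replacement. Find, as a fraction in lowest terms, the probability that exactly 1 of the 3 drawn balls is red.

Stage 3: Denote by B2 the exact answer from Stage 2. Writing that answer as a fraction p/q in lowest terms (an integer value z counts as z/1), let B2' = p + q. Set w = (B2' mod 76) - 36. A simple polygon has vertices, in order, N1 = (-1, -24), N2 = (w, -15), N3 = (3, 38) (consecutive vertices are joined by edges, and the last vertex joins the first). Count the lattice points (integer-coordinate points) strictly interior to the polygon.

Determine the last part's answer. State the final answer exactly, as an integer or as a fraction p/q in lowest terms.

Stage 1: a(2) = -2*(-48) - 3*(-13) = 135; iterating: a(2)=135, a(3)=-126, a(4)=-153, a(5)=684, a(6)=-909, a(7)=-234, a(8)=3195, a(9)=-5688, a(10)=1791, a(11)=13482, a(12)=-32337, a(13)=24228, a(14)=48555, a(15)=-169794, a(16)=193923, a(17)=121536, a(18)=-824841; answer -824841
Stage 2: B1 = -824841; m = 6; total draws C(9,3) = 84; favorable C(6,1)*C(3,2) = 18; P = 3/14; answer 3/14
Stage 3: B2 = 3/14; threaded value p + q = 17; w = -19; cross terms: (-1*-15 - -19*-24)=-441, (-19*38 - 3*-15)=-677, (3*-24 - -1*38)=-34; twice the area = |-1152| = 1152; area = 576; boundary points = 9 + 1 + 2 = 12; strictly interior points = area - boundary/2 + 1 = 571; answer 571

571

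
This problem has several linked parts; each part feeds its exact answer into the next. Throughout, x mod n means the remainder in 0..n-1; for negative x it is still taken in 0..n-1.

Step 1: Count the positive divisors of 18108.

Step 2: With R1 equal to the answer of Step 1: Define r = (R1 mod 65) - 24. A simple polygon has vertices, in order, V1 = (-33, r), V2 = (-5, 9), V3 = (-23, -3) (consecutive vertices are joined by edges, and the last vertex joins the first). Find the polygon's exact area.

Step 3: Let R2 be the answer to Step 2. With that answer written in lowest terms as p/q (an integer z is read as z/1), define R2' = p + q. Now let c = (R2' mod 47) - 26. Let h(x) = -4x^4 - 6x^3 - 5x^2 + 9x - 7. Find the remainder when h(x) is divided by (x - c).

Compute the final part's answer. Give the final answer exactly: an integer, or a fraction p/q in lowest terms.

-19711

Step 1: 18108 = 2^2 * 3^2 * 503; number of divisors = (2+1) * (2+1) * (1+1) = 18; answer 18
Step 2: R1 = 18; r = -6; cross terms: (-33*9 - -5*-6)=-327, (-5*-3 - -23*9)=222, (-23*-6 - -33*-3)=39; twice the area = |-66| = 66; area = 33; answer 33
Step 3: R2 = 33; threaded value p + q = 34; c = 8; remainder = value at the root: -4*(8)^4 - 6*(8)^3 - 5*(8)^2 + 9*(8)^1 - 7 = (-16384) + (-3072) + (-320) + (72) + (-7) = -19711; answer -19711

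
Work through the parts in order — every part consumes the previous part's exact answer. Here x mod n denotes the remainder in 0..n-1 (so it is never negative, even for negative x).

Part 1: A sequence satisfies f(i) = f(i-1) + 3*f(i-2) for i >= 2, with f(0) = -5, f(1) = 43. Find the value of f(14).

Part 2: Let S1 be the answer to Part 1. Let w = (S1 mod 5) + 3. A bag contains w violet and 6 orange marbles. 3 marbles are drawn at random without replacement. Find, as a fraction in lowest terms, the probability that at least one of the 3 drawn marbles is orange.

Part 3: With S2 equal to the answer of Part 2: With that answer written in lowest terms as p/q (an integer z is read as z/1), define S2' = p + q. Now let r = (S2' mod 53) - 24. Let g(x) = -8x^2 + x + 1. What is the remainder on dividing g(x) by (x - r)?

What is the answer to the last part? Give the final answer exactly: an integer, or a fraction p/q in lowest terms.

-1364

Part 1: f(2) = 1*(43) + 3*(-5) = 28; iterating: f(2)=28, f(3)=157, f(4)=241, f(5)=712, f(6)=1435, f(7)=3571, f(8)=7876, f(9)=18589, f(10)=42217, f(11)=97984, f(12)=224635, f(13)=518587, f(14)=1192492; answer 1192492
Part 2: S1 = 1192492; w = 5; total draws C(11,3) = 165; complement C(5,3) = 10; favorable 165 - 10 = 155; P = 31/33; answer 31/33
Part 3: S2 = 31/33; threaded value p + q = 64; r = -13; remainder = value at the root: -8*(-13)^2 + 1*(-13)^1 + 1 = (-1352) + (-13) + (1) = -1364; answer -1364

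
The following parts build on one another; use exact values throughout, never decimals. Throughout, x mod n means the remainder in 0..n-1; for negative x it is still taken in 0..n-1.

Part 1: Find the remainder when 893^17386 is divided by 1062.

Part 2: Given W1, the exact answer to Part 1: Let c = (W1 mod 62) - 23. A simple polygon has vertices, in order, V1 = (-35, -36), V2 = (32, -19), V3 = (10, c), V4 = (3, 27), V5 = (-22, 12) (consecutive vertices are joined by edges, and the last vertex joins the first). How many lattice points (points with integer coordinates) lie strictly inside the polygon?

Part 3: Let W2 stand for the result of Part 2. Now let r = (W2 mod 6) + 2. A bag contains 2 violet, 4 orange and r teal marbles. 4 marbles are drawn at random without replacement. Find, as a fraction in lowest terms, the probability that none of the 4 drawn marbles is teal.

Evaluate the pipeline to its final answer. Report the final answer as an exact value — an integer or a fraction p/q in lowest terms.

Part 1: squarings mod 1062: 893^1=893, 893^2=949, 893^4=25, 893^8=625, 893^16=871, 893^32=373, 893^64=7, 893^128=49, 893^256=277, 893^512=265, 893^1024=133, 893^2048=697, 893^4096=475, 893^8192=481, 893^16384=907; 893^17386 = 893^2 * 893^8 * 893^32 * 893^64 * 893^128 * 893^256 * 893^512 * 893^16384 = 223 (mod 1062); answer 223
Part 2: W1 = 223; c = 14; cross terms: (-35*-19 - 32*-36)=1817, (32*14 - 10*-19)=638, (10*27 - 3*14)=228, (3*12 - -22*27)=630, (-22*-36 - -35*12)=1212; twice the area = |4525| = 4525; area = 4525/2; boundary points = 1 + 11 + 1 + 5 + 1 = 19; strictly interior points = area - boundary/2 + 1 = 2254; answer 2254
Part 3: W2 = 2254; r = 6; total draws C(12,4) = 495; favorable C(6,4) = 15; P = 1/33; answer 1/33

1/33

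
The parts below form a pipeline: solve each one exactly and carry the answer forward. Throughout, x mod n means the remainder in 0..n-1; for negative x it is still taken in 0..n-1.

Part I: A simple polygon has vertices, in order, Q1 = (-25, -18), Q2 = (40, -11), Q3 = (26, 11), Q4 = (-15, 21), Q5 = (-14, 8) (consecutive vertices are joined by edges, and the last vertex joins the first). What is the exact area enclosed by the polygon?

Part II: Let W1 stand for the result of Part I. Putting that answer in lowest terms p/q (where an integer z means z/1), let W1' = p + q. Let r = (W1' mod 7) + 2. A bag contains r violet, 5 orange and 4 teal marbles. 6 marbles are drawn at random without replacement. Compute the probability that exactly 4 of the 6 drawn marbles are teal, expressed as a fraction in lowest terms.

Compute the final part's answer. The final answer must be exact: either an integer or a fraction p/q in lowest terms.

1/91

Part I: cross terms: (-25*-11 - 40*-18)=995, (40*11 - 26*-11)=726, (26*21 - -15*11)=711, (-15*8 - -14*21)=174, (-14*-18 - -25*8)=452; twice the area = |3058| = 3058; area = 1529; answer 1529
Part II: W1 = 1529; threaded value p + q = 1530; r = 6; total draws C(15,6) = 5005; favorable C(4,4)*C(11,2) = 55; P = 1/91; answer 1/91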